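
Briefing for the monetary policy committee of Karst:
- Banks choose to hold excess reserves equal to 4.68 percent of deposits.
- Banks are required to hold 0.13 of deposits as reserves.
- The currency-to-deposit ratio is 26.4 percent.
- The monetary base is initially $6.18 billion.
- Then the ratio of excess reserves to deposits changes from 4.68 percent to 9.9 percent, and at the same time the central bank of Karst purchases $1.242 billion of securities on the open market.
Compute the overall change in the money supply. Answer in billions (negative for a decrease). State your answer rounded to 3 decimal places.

$1.308 billion

Before: m₁ = (1 + 0.264) / (0.13 + 0.0468 + 0.264) ≈ 2.86751, MB₁ = 6.18, so M₁ = 2.86751 × 6.18 ≈ 17.7212 billion.
After: m₂ = (1 + 0.264) / (0.13 + 0.099 + 0.264) ≈ 2.56389, MB₂ = 6.18 + 1.242 = 7.422, so M₂ = 2.56389 × 7.422 ≈ 19.0292 billion.
ΔM = M₂ − M₁ = 19.0292 − 17.7212 = 1.308 billion.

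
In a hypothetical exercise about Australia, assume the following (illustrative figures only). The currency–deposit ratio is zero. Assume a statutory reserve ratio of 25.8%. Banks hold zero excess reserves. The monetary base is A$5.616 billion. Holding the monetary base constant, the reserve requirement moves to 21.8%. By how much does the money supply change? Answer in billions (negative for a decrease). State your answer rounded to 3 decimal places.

Initially m₁ = 1 / (0.258) ≈ 3.87597, so M₁ = 3.87597 × 5.616 ≈ 21.7674 billion.
After the change m₂ = 1 / (0.218) ≈ 4.58716, so M₂ = 4.58716 × 5.616 ≈ 25.7615 billion.
ΔM = M₂ − M₁ = 25.7615 − 21.7674 = 3.9941 billion.

A$3.994 billion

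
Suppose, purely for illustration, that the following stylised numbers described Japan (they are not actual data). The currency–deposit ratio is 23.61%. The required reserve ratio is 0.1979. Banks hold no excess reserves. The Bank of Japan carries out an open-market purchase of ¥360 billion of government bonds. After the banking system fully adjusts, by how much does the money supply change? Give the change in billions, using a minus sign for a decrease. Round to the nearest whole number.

¥1025 billion

The money multiplier is m = (1 + c) / (rr + c) = (1 + 0.2361) / (0.1979 + 0.2361) ≈ 2.8482.
The purchase adds 360 billion of base, so ΔM = m × ΔMB = 2.8482 × (+360) = 1025.352 billion.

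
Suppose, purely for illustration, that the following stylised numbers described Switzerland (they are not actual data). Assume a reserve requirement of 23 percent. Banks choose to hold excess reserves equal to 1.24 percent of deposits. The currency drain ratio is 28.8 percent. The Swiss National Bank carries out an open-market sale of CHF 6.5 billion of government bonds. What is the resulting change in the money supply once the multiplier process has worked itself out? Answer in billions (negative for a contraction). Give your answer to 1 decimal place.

The money multiplier is m = (1 + c) / (rr + e + c) = (1 + 0.288) / (0.23 + 0.0124 + 0.288) ≈ 2.4284.
The sale removes 6.5 billion of base, so ΔM = m × ΔMB = 2.4284 × (−6.5) = -15.7846 billion.

-15.8 billion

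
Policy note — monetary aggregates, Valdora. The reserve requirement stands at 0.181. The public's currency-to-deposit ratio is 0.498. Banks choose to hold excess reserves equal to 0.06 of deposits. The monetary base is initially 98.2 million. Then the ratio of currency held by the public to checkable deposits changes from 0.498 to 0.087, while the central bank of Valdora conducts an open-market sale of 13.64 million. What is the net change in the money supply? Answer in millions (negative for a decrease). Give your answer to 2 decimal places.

Before: m₁ = (1 + 0.498) / (0.181 + 0.06 + 0.498) ≈ 2.02706, MB₁ = 98.2, so M₁ = 2.02706 × 98.2 ≈ 199.0573 million.
After: m₂ = (1 + 0.087) / (0.181 + 0.06 + 0.087) ≈ 3.31402, MB₂ = 98.2 − 13.64 = 84.56, so M₂ = 3.31402 × 84.56 ≈ 280.2335 million.
ΔM = M₂ − M₁ = 280.2335 − 199.0573 = 81.1762 million.

81.18 million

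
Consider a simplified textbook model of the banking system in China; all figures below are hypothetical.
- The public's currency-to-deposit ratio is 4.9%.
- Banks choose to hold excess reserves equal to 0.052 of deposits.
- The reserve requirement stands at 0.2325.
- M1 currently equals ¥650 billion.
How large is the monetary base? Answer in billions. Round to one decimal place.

¥206.6 billion

The money multiplier is m = (1 + c) / (rr + e + c) = (1 + 0.049) / (0.2325 + 0.052 + 0.049) ≈ 3.14543.
MB = M / m = 650 / 3.14543 ≈ 206.649 billion.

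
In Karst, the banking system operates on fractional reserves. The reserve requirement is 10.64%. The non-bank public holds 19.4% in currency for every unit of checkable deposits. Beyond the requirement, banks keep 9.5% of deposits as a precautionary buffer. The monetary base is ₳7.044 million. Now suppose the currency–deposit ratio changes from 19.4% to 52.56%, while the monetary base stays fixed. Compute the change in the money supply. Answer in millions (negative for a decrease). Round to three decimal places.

-6.489 million

Initially m₁ = (1 + 0.194) / (0.1064 + 0.095 + 0.194) ≈ 3.01973, so M₁ = 3.01973 × 7.044 ≈ 21.271 million.
After the change m₂ = (1 + 0.5256) / (0.1064 + 0.095 + 0.5256) ≈ 2.09849, so M₂ = 2.09849 × 7.044 ≈ 14.7818 million.
ΔM = M₂ − M₁ = 14.7818 − 21.271 = -6.4892 million.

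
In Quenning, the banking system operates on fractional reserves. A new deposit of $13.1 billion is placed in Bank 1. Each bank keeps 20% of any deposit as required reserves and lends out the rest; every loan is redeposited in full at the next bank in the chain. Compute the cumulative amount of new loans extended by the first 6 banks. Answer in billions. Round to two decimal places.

$38.66 billion

Bank i lends (1 − rr)^i of the original deposit: Bank 1 lends 13.1·0.8000 = 10.4800, Bank 2 lends 13.1·0.8000² = 8.3840, and so on.
Summing a geometric series: total = 13.1·[0.8000·(1 − 0.8000^6) / (1 − 0.8000)] ≈ 38.6637 billion.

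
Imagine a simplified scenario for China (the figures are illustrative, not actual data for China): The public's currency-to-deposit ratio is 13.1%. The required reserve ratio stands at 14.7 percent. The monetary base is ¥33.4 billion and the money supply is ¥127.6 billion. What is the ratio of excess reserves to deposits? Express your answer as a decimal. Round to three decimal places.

0.018

Using m = M/MB = 127.6/33.4 ≈ 3.820359. Since m = (1 + c)/(c + rr + e), the denominator satisfies c + rr + e = (1 + c)/m = (1 + 0.131) / 3.820359 ≈ 0.296045.
With c = 0.131 and rr = 0.147, the ratio of excess reserves to deposits is 0.296045 − 0.131 − 0.147 = 0.018045.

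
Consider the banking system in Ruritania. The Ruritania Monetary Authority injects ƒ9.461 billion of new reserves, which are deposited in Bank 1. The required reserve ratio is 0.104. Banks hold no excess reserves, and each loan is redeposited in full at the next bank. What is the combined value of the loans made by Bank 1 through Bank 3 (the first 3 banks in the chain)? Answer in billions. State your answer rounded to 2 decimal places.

Bank i lends (1 − rr)^i of the original deposit: Bank 1 lends 9.461·0.8960 ≈ 8.4771, Bank 2 lends 9.461·0.8960² ≈ 7.5954, and so on.
Summing a geometric series: total = 9.461·[0.8960·(1 − 0.8960^3) / (1 − 0.8960)] ≈ 22.8780 billion.

ƒ22.88 billion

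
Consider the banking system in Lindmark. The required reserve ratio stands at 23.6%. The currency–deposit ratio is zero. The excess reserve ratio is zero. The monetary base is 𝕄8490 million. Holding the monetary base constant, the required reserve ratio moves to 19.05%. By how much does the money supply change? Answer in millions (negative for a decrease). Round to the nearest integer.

𝕄8592 million

Initially m₁ = 1 / (0.236) ≈ 4.23729, so M₁ = 4.23729 × 8490 = 35974.5921 million.
After the change m₂ = 1 / (0.1905) ≈ 5.24934, so M₂ = 5.24934 × 8490 = 44566.8966 million.
ΔM = M₂ − M₁ = 44566.8966 − 35974.5921 = 8592.3045 million.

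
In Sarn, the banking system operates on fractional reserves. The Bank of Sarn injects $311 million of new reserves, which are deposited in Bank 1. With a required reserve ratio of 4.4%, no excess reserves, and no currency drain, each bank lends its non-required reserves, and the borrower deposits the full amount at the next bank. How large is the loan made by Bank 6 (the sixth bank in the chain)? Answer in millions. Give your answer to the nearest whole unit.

Each bank lends a fraction (1 − rr) = 0.9560 of the deposit it receives, so Bank 6 receives 311·0.9560^5 and lends 311·0.9560^6 ≈ 237.4148 million.

$237 million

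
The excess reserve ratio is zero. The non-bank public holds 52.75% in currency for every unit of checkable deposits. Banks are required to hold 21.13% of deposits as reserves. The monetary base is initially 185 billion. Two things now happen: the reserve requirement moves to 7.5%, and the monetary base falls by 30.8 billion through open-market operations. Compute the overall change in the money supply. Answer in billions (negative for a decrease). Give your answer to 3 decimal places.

8.443 billion

Before: m₁ = (1 + 0.5275) / (0.2113 + 0.5275) ≈ 2.0675420, MB₁ = 185, so M₁ = 2.0675420 × 185 ≈ 382.4953 billion.
After: m₂ = (1 + 0.5275) / (0.075 + 0.5275) ≈ 2.5352697, MB₂ = 185 − 30.8 = 154.2, so M₂ = 2.5352697 × 154.2 ≈ 390.9386 billion.
ΔM = M₂ − M₁ = 390.9386 − 382.4953 = 8.4433 billion.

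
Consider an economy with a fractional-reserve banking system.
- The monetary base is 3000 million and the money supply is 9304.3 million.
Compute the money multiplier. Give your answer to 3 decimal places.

The money multiplier is m = M / MB = 9304.3 / 3000 ≈ 3.10143.

3.101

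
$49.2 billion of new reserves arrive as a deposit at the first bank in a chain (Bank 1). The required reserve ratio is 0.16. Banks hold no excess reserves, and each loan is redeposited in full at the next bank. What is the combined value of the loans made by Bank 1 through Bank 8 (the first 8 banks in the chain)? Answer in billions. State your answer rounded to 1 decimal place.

Bank i lends (1 − rr)^i of the original deposit: Bank 1 lends 49.2·0.8400 = 41.3280, Bank 2 lends 49.2·0.8400² ≈ 34.7155, and so on.
Summing a geometric series: total = 49.2·[0.8400·(1 − 0.8400^8) / (1 − 0.8400)] ≈ 194.2737 billion.

$194.3 billion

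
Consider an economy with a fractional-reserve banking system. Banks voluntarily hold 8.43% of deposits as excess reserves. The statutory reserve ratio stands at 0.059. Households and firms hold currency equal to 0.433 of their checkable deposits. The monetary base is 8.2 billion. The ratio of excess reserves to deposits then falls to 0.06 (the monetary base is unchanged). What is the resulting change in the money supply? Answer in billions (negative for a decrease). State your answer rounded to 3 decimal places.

Initially m₁ = (1 + 0.433) / (0.059 + 0.0843 + 0.433) ≈ 2.48655, so M₁ = 2.48655 × 8.2 ≈ 20.3897 billion.
After the change m₂ = (1 + 0.433) / (0.059 + 0.06 + 0.433) ≈ 2.59601, so M₂ = 2.59601 × 8.2 ≈ 21.2873 billion.
ΔM = M₂ − M₁ = 21.2873 − 20.3897 = 0.8976 billion.

0.898 billion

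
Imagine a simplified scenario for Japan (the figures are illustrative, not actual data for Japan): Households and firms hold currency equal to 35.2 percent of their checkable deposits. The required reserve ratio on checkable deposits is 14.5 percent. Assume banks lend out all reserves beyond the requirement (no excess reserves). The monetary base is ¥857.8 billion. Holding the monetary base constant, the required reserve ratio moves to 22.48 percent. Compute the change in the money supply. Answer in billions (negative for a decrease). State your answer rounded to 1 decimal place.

-322.8 billion

Initially m₁ = (1 + 0.352) / (0.145 + 0.352) ≈ 2.72032, so M₁ = 2.72032 × 857.8 ≈ 2333.4905 billion.
After the change m₂ = (1 + 0.352) / (0.2248 + 0.352) ≈ 2.34397, so M₂ = 2.34397 × 857.8 ≈ 2010.6575 billion.
ΔM = M₂ − M₁ = 2010.6575 − 2333.4905 = -322.833 billion.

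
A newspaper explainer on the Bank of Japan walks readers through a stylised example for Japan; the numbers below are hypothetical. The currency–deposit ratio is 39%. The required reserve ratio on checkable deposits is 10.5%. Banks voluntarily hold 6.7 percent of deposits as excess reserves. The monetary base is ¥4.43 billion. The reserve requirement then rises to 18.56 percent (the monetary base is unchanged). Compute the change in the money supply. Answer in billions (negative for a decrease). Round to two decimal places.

Initially m₁ = (1 + 0.39) / (0.105 + 0.067 + 0.39) ≈ 2.4733, so M₁ = 2.4733 × 4.43 ≈ 10.9567 billion.
After the change m₂ = (1 + 0.39) / (0.1856 + 0.067 + 0.39) ≈ 2.1631, so M₂ = 2.1631 × 4.43 ≈ 9.5825 billion.
ΔM = M₂ − M₁ = 9.5825 − 10.9567 = -1.3742 billion.

-1.37 billion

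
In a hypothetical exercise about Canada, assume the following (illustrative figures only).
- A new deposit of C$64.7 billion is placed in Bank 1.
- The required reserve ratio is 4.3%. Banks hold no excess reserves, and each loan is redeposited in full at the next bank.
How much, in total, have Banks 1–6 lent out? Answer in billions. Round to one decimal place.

Bank i lends (1 − rr)^i of the original deposit: Bank 1 lends 64.7·0.9570 = 61.9179, Bank 2 lends 64.7·0.9570² ≈ 59.2554, and so on.
Summing a geometric series: total = 64.7·[0.9570·(1 − 0.9570^6) / (1 − 0.9570)] ≈ 333.7875 billion.

C$333.8 billion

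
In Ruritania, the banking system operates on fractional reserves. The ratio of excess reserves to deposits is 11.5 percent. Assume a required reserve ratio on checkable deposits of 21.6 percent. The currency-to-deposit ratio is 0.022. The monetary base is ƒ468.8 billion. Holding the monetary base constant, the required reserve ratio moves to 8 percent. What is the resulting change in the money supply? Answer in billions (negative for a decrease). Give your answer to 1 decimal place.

ƒ850.6 billion

Initially m₁ = (1 + 0.022) / (0.216 + 0.115 + 0.022) ≈ 2.89518, so M₁ = 2.89518 × 468.8 ≈ 1357.2604 billion.
After the change m₂ = (1 + 0.022) / (0.08 + 0.115 + 0.022) ≈ 4.70968, so M₂ = 4.70968 × 468.8 ≈ 2207.898 billion.
ΔM = M₂ − M₁ = 2207.898 − 1357.2604 = 850.6376 billion.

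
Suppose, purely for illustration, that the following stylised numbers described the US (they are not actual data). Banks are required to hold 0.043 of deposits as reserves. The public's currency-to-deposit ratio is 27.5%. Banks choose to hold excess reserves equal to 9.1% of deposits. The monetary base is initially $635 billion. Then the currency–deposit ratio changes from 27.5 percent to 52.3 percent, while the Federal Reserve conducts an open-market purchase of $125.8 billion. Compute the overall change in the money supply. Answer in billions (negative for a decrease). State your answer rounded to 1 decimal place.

Before: m₁ = (1 + 0.275) / (0.043 + 0.091 + 0.275) ≈ 3.11736, MB₁ = 635, so M₁ = 3.11736 × 635 = 1979.5236 billion.
After: m₂ = (1 + 0.523) / (0.043 + 0.091 + 0.523) ≈ 2.31811, MB₂ = 635 + 125.8 = 760.8, so M₂ = 2.31811 × 760.8 ≈ 1763.6181 billion.
ΔM = M₂ − M₁ = 1763.6181 − 1979.5236 = -215.9055 billion.

-215.9 billion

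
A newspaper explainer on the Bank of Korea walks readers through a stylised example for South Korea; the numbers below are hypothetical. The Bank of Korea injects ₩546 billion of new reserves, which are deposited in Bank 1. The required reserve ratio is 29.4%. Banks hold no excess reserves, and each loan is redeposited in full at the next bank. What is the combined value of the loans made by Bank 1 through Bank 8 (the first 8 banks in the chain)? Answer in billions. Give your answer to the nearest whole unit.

Bank i lends (1 − rr)^i of the original deposit: Bank 1 lends 546·0.7060 = 385.4760, Bank 2 lends 546·0.7060² ≈ 272.1461, and so on.
Summing a geometric series: total = 546·[0.7060·(1 − 0.7060^8) / (1 − 0.7060)] ≈ 1230.2169 billion.

₩1230 billion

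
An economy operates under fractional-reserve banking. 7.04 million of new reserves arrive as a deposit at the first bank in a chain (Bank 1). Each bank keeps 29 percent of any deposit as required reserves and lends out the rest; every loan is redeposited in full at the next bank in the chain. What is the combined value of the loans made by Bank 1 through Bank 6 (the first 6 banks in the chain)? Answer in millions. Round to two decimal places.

Bank i lends (1 − rr)^i of the original deposit: Bank 1 lends 7.04·0.7100 = 4.9984, Bank 2 lends 7.04·0.7100² ≈ 3.5489, and so on.
Summing a geometric series: total = 7.04·[0.7100·(1 − 0.7100^6) / (1 − 0.7100)] ≈ 15.0279 million.

15.03 million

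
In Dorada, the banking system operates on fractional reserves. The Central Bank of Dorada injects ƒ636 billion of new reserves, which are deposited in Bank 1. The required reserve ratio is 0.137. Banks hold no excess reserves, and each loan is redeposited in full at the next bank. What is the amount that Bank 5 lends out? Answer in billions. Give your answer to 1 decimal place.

Each bank lends a fraction (1 − rr) = 0.8630 of the deposit it receives, so Bank 5 receives 636·0.8630^4 and lends 636·0.8630^5 ≈ 304.4466 billion.

ƒ304.4 billion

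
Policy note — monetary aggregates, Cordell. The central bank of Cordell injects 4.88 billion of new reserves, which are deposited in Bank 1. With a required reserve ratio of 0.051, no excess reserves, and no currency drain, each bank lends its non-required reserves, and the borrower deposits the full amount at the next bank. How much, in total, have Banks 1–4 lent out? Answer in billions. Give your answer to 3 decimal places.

17.155 billion

Bank i lends (1 − rr)^i of the original deposit: Bank 1 lends 4.88·0.9490 ≈ 4.6311, Bank 2 lends 4.88·0.9490² ≈ 4.3949, and so on.
Summing a geometric series: total = 4.88·[0.9490·(1 − 0.9490^4) / (1 − 0.9490)] ≈ 17.1549 billion.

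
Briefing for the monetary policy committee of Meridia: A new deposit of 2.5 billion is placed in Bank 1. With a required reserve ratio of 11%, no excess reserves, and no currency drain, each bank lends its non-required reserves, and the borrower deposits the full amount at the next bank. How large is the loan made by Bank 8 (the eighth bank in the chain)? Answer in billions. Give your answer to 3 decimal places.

0.984 billion

Each bank lends a fraction (1 − rr) = 0.8900 of the deposit it receives, so Bank 8 receives 2.5·0.8900^7 and lends 2.5·0.8900^8 ≈ 0.9841 billion.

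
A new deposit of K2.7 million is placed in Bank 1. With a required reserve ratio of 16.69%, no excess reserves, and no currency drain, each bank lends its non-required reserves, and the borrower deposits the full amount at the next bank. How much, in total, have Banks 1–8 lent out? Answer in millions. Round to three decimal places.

K10.350 million

Bank i lends (1 − rr)^i of the original deposit: Bank 1 lends 2.7·0.8331 ≈ 2.2494, Bank 2 lends 2.7·0.8331² ≈ 1.8740, and so on.
Summing a geometric series: total = 2.7·[0.8331·(1 − 0.8331^8) / (1 − 0.8331)] ≈ 10.3500 million.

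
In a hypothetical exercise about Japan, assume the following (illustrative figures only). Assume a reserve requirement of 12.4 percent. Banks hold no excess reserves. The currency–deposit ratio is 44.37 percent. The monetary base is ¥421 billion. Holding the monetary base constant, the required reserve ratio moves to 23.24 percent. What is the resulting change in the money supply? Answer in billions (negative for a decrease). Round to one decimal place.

-171.7 billion

Initially m₁ = (1 + 0.4437) / (0.124 + 0.4437) ≈ 2.54307, so M₁ = 2.54307 × 421 ≈ 1070.6325 billion.
After the change m₂ = (1 + 0.4437) / (0.2324 + 0.4437) ≈ 2.13534, so M₂ = 2.13534 × 421 ≈ 898.9781 billion.
ΔM = M₂ − M₁ = 898.9781 − 1070.6325 = -171.6544 billion.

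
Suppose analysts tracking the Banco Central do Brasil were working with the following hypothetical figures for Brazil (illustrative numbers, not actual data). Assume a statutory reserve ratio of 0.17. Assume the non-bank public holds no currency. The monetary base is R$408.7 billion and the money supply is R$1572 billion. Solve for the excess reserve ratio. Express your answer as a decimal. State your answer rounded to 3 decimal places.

Using m = M/MB = 1572/408.7 ≈ 3.846342. Since m = (1 + c)/(c + rr + e), the denominator satisfies c + rr + e = (1 + c)/m = (1 + 0) / 3.846342 ≈ 0.259987.
With c = 0 and rr = 0.17, the excess reserve ratio is 0.259987 − 0 − 0.17 = 0.089987.

0.090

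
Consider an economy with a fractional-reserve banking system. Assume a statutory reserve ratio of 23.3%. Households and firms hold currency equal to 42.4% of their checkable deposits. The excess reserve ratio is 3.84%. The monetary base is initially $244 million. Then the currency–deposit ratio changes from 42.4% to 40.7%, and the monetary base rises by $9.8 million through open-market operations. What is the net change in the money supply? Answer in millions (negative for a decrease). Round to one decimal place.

$26.7 million

Before: m₁ = (1 + 0.424) / (0.233 + 0.0384 + 0.424) ≈ 2.04774, MB₁ = 244, so M₁ = 2.04774 × 244 ≈ 499.6486 million.
After: m₂ = (1 + 0.407) / (0.233 + 0.0384 + 0.407) ≈ 2.07400, MB₂ = 244 + 9.8 = 253.8, so M₂ = 2.07400 × 253.8 = 526.3812 million.
ΔM = M₂ − M₁ = 526.3812 − 499.6486 = 26.7326 million.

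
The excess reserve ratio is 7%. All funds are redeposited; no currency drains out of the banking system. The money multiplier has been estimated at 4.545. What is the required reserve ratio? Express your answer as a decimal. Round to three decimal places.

Using m = 4.545. Since m = (1 + c)/(c + rr + e), the denominator satisfies c + rr + e = (1 + c)/m = (1 + 0) / 4.545 ≈ 0.220022.
With c = 0 and e = 0.07, the required reserve ratio is 0.220022 − 0 − 0.07 = 0.150022.

0.150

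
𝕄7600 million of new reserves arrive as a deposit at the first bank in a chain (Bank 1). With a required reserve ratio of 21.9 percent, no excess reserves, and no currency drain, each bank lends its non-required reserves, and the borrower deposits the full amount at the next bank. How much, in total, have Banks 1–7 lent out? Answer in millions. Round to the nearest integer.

Bank i lends (1 − rr)^i of the original deposit: Bank 1 lends 7600·0.7810 = 5935.6000, Bank 2 lends 7600·0.7810² = 4635.7036, and so on.
Summing a geometric series: total = 7600·[0.7810·(1 − 0.7810^7) / (1 − 0.7810)] ≈ 22299.4756 million.

𝕄22299 million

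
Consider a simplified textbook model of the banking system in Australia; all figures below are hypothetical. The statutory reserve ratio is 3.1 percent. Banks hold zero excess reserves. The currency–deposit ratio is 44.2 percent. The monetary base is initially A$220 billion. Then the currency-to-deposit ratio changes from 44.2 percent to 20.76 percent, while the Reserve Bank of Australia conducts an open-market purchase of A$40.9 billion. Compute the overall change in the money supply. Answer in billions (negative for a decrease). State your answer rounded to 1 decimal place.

A$649.8 billion

Before: m₁ = (1 + 0.442) / (0.031 + 0.442) ≈ 3.04863, MB₁ = 220, so M₁ = 3.04863 × 220 = 670.6986 billion.
After: m₂ = (1 + 0.2076) / (0.031 + 0.2076) ≈ 5.06119, MB₂ = 220 + 40.9 = 260.9, so M₂ = 5.06119 × 260.9 ≈ 1320.4645 billion.
ΔM = M₂ − M₁ = 1320.4645 − 670.6986 = 649.7659 billion.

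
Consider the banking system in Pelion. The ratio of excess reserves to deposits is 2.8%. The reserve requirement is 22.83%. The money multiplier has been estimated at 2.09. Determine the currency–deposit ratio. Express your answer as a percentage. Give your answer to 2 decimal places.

Using m = 2.09. From m = (1 + c)/(c + rr + e), rearranging gives 1 + c = m·(c + rr + e), so c·(1 − m) = m·(rr + e) − 1.
Hence c = [m·(rr + e) − 1]/(1 − m) = [2.09 × (0.2283 + 0.028) − 1] / (1 − 2.09) ≈ 0.425994.

42.60%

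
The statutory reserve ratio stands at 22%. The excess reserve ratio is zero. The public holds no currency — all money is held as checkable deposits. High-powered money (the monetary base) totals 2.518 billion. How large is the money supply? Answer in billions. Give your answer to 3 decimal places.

11.445 billion

With no currency drain or excess reserves, the money multiplier is m = 1/rr = 1/0.22 ≈ 4.54545.
Money supply M = m × MB = 4.54545 × 2.518 ≈ 11.4454 billion.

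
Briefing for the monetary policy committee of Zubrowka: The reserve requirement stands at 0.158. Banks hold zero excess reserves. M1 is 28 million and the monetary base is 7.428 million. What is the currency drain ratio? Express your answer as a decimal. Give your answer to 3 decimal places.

0.146

Using m = M/MB = 28/7.428 ≈ 3.769521. From m = (1 + c)/(c + rr + e), rearranging gives 1 + c = m·(c + rr + e), so c·(1 − m) = m·(rr + e) − 1.
Hence c = [m·(rr + e) − 1]/(1 − m) = [3.769521 × (0.158 + 0) − 1] / (1 − 3.769521) ≈ 0.146024.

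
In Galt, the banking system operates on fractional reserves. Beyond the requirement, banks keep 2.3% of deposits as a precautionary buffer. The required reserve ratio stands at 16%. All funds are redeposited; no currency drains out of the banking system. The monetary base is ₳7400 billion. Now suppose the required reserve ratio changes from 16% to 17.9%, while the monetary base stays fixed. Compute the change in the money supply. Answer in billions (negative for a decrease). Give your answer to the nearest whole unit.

-3803 billion

Initially m₁ = 1 / (0.16 + 0.023) ≈ 5.46448, so M₁ = 5.46448 × 7400 = 40437.152 billion.
After the change m₂ = 1 / (0.179 + 0.023) ≈ 4.95050, so M₂ = 4.95050 × 7400 = 36633.7 billion.
ΔM = M₂ − M₁ = 36633.7 − 40437.152 = -3803.452 billion.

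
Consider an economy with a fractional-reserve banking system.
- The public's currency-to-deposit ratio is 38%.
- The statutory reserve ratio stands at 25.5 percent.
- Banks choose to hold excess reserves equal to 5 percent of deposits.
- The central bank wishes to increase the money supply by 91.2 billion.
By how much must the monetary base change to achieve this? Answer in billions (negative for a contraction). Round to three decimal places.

45.270 billion

The money multiplier is m = (1 + c) / (rr + e + c) = (1 + 0.38) / (0.255 + 0.05 + 0.38) ≈ 2.014599.
ΔMB = ΔM / m = (+91.2) / 2.014599 ≈ 45.2696 billion.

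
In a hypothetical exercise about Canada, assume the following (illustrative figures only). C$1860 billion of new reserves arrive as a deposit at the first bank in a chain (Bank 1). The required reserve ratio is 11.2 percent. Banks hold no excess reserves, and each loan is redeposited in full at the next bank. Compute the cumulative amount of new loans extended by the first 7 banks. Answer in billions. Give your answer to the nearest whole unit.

C$8326 billion

Bank i lends (1 − rr)^i of the original deposit: Bank 1 lends 1860·0.8880 = 1651.6800, Bank 2 lends 1860·0.8880² ≈ 1466.6918, and so on.
Summing a geometric series: total = 1860·[0.8880·(1 − 0.8880^7) / (1 − 0.8880)] ≈ 8326.2023 billion.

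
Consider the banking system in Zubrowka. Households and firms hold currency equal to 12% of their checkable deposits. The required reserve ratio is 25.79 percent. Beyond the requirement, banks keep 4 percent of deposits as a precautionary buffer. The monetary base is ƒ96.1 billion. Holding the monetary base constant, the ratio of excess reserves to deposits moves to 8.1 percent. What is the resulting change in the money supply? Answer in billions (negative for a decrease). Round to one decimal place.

Initially m₁ = (1 + 0.12) / (0.2579 + 0.04 + 0.12) ≈ 2.6801, so M₁ = 2.6801 × 96.1 ≈ 257.5576 billion.
After the change m₂ = (1 + 0.12) / (0.2579 + 0.081 + 0.12) ≈ 2.4406, so M₂ = 2.4406 × 96.1 ≈ 234.5417 billion.
ΔM = M₂ − M₁ = 234.5417 − 257.5576 = -23.0159 billion.

-23.0 billion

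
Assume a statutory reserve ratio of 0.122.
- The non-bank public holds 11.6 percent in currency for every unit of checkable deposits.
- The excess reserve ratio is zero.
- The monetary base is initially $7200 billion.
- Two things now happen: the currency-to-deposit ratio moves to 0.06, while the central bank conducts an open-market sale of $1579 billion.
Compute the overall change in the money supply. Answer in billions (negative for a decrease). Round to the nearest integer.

-1024 billion

Before: m₁ = (1 + 0.116) / (0.122 + 0.116) ≈ 4.68908, MB₁ = 7200, so M₁ = 4.68908 × 7200 = 33761.376 billion.
After: m₂ = (1 + 0.06) / (0.122 + 0.06) ≈ 5.82418, MB₂ = 7200 − 1579 = 5621, so M₂ = 5.82418 × 5621 ≈ 32737.7158 billion.
ΔM = M₂ − M₁ = 32737.7158 − 33761.376 = -1023.6602 billion.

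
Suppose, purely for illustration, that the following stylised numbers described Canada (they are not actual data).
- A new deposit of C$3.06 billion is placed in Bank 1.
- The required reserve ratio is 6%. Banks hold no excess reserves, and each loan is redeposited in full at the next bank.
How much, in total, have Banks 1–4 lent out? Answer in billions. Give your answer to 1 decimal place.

C$10.5 billion

Bank i lends (1 − rr)^i of the original deposit: Bank 1 lends 3.06·0.9400 = 2.8764, Bank 2 lends 3.06·0.9400² ≈ 2.7038, and so on.
Summing a geometric series: total = 3.06·[0.9400·(1 − 0.9400^4) / (1 − 0.9400)] ≈ 10.5109 billion.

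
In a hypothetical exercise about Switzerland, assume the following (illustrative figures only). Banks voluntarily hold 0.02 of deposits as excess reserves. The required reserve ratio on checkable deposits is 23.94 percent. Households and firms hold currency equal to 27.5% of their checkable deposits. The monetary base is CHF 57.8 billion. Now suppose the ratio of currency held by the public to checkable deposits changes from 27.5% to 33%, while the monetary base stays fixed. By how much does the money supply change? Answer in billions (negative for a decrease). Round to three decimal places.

Initially m₁ = (1 + 0.275) / (0.2394 + 0.02 + 0.275) ≈ 2.385853, so M₁ = 2.385853 × 57.8 ≈ 137.9023 billion.
After the change m₂ = (1 + 0.33) / (0.2394 + 0.02 + 0.33) ≈ 2.256532, so M₂ = 2.256532 × 57.8 ≈ 130.4275 billion.
ΔM = M₂ − M₁ = 130.4275 − 137.9023 = -7.4748 billion.

-7.475 billion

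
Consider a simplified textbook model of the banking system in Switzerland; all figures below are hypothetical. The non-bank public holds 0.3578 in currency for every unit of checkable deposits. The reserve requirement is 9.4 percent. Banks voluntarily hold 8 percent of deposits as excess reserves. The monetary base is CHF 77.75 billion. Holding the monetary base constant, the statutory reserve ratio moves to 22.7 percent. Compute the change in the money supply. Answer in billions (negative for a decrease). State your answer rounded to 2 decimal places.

Initially m₁ = (1 + 0.3578) / (0.094 + 0.08 + 0.3578) ≈ 2.55322, so M₁ = 2.55322 × 77.75 ≈ 198.5129 billion.
After the change m₂ = (1 + 0.3578) / (0.227 + 0.08 + 0.3578) ≈ 2.04242, so M₂ = 2.04242 × 77.75 ≈ 158.7982 billion.
ΔM = M₂ − M₁ = 158.7982 − 198.5129 = -39.7147 billion.

-39.71 billion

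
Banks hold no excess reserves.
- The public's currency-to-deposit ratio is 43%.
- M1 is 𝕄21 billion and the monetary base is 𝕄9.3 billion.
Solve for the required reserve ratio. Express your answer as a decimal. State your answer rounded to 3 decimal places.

0.203

Using m = M/MB = 21/9.3 ≈ 2.258065. Since m = (1 + c)/(c + rr + e), the denominator satisfies c + rr + e = (1 + c)/m = (1 + 0.43) / 2.258065 ≈ 0.633286.
With c = 0.43 and e = 0, the required reserve ratio is 0.633286 − 0.43 − 0 = 0.203286.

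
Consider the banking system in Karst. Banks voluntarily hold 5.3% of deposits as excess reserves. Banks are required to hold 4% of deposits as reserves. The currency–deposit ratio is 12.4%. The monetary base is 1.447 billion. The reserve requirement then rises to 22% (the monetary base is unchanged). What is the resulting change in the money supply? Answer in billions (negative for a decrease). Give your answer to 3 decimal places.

-3.398 billion

Initially m₁ = (1 + 0.124) / (0.04 + 0.053 + 0.124) ≈ 5.17972, so M₁ = 5.17972 × 1.447 ≈ 7.4951 billion.
After the change m₂ = (1 + 0.124) / (0.22 + 0.053 + 0.124) ≈ 2.83123, so M₂ = 2.83123 × 1.447 ≈ 4.0968 billion.
ΔM = M₂ − M₁ = 4.0968 − 7.4951 = -3.3983 billion.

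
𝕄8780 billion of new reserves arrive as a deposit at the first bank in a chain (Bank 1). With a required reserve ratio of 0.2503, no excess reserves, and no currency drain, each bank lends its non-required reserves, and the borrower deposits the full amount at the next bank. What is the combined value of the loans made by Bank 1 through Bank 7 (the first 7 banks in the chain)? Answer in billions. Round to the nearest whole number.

Bank i lends (1 − rr)^i of the original deposit: Bank 1 lends 8780·0.7497 = 6582.3660, Bank 2 lends 8780·0.7497² ≈ 4934.7998, and so on.
Summing a geometric series: total = 8780·[0.7497·(1 − 0.7497^7) / (1 − 0.7497)] ≈ 22797.3769 billion.

𝕄22797 billion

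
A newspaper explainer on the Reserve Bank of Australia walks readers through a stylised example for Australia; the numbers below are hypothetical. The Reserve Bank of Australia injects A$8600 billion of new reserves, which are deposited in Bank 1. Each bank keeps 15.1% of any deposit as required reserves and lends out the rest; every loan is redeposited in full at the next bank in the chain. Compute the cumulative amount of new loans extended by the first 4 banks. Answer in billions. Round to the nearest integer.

A$23231 billion

Bank i lends (1 − rr)^i of the original deposit: Bank 1 lends 8600·0.8490 = 7301.4000, Bank 2 lends 8600·0.8490² = 6198.8886, and so on.
Summing a geometric series: total = 8600·[0.8490·(1 − 0.8490^4) / (1 − 0.8490)] ≈ 23231.3101 billion.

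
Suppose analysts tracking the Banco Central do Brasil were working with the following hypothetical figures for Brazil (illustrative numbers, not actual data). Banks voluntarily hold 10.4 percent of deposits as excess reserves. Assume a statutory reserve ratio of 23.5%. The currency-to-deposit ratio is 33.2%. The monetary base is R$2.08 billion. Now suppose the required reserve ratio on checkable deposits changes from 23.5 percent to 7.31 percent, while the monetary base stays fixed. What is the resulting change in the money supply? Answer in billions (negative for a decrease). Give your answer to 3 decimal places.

Initially m₁ = (1 + 0.332) / (0.235 + 0.104 + 0.332) ≈ 1.98510, so M₁ = 1.98510 × 2.08 ≈ 4.129 billion.
After the change m₂ = (1 + 0.332) / (0.0731 + 0.104 + 0.332) ≈ 2.61638, so M₂ = 2.61638 × 2.08 ≈ 5.4421 billion.
ΔM = M₂ − M₁ = 5.4421 − 4.129 = 1.3131 billion.

R$1.313 billion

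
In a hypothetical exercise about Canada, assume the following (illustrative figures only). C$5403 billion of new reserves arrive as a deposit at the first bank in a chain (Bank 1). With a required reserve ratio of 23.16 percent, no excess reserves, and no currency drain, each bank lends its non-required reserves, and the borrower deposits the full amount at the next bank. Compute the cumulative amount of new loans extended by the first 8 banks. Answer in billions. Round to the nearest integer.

Bank i lends (1 − rr)^i of the original deposit: Bank 1 lends 5403·0.7684 = 4151.6652, Bank 2 lends 5403·0.7684² ≈ 3190.1395, and so on.
Summing a geometric series: total = 5403·[0.7684·(1 − 0.7684^8) / (1 − 0.7684)] ≈ 15747.3899 billion.

C$15747 billion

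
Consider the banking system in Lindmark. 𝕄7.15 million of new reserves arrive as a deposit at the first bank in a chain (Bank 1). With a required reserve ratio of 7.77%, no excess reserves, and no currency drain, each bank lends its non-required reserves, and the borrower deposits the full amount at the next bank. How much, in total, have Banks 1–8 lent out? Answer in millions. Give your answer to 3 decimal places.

Bank i lends (1 − rr)^i of the original deposit: Bank 1 lends 7.15·0.9223 ≈ 6.5944, Bank 2 lends 7.15·0.9223² ≈ 6.0821, and so on.
Summing a geometric series: total = 7.15·[0.9223·(1 − 0.9223^8) / (1 − 0.9223)] ≈ 40.4346 million.

𝕄40.435 million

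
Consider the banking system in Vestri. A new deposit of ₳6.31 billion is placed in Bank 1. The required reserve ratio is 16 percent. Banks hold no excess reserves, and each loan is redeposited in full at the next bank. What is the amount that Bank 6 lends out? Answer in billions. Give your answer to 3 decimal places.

Each bank lends a fraction (1 − rr) = 0.8400 of the deposit it receives, so Bank 6 receives 6.31·0.8400^5 and lends 6.31·0.8400^6 ≈ 2.2167 billion.

₳2.217 billion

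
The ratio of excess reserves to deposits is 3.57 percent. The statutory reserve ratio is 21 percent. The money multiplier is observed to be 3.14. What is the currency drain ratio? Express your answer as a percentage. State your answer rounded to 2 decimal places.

10.68%

Using m = 3.14. From m = (1 + c)/(c + rr + e), rearranging gives 1 + c = m·(c + rr + e), so c·(1 − m) = m·(rr + e) − 1.
Hence c = [m·(rr + e) − 1]/(1 − m) = [3.14 × (0.21 + 0.0357) − 1] / (1 − 3.14) ≈ 0.106777.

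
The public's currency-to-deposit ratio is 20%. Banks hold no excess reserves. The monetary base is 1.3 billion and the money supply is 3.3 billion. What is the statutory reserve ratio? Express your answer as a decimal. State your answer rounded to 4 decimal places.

0.2727

Using m = M/MB = 3.3/1.3 ≈ 2.538462. Since m = (1 + c)/(c + rr + e), the denominator satisfies c + rr + e = (1 + c)/m = (1 + 0.2) / 2.538462 ≈ 0.472727.
With c = 0.2 and e = 0, the statutory reserve ratio is 0.472727 − 0.2 − 0 = 0.272727.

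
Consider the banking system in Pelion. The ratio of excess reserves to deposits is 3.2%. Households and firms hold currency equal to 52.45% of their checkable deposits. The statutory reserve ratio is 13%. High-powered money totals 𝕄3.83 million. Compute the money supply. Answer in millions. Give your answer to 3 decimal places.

The money multiplier is m = (1 + c) / (rr + e + c) = (1 + 0.5245) / (0.13 + 0.032 + 0.5245) ≈ 2.22068.
So M = m × MB = 2.22068 × 3.83 ≈ 8.5052 million.

𝕄8.505 million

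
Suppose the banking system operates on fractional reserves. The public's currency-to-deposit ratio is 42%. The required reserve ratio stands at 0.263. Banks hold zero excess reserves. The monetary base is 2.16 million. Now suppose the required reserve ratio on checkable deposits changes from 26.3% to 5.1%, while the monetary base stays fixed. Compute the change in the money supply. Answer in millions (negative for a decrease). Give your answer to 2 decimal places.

2.02 million

Initially m₁ = (1 + 0.42) / (0.263 + 0.42) ≈ 2.0791, so M₁ = 2.0791 × 2.16 ≈ 4.4909 million.
After the change m₂ = (1 + 0.42) / (0.051 + 0.42) ≈ 3.0149, so M₂ = 3.0149 × 2.16 ≈ 6.5122 million.
ΔM = M₂ − M₁ = 6.5122 − 4.4909 = 2.0213 million.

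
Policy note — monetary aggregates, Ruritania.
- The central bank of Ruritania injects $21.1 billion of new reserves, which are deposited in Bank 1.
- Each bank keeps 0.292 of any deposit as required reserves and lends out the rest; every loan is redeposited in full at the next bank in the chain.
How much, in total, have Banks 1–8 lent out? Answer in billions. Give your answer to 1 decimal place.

Bank i lends (1 − rr)^i of the original deposit: Bank 1 lends 21.1·0.7080 = 14.9388, Bank 2 lends 21.1·0.7080² ≈ 10.5767, and so on.
Summing a geometric series: total = 21.1·[0.7080·(1 − 0.7080^8) / (1 − 0.7080)] ≈ 47.9303 billion.

$47.9 billion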